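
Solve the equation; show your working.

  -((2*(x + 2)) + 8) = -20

Step 1. [-((2*(x + 2)) + 8) = -20] flip signs both sides, so neg: (2*(x + 2)) + 8 = 20.
Step 2. [(2*(x + 2)) + 8 = 20] 2 divides every term; factor it out, so factor: (x + 2) + 4 = 10.
Step 3. [(x + 2) + 4 = 10] subtract 4: x sits inside (… + 4), so sub: x + 2 = 6.
Step 4. [x + 2 = 6] 2 comes off first (subtract 2), so sub: x = 4.

Answer: x ∈ {4}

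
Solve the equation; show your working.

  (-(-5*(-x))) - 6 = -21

Step 1. [(-(-5*(-x))) - 6 = -21] the outer -6 inverts by adding 6. So sub: -(-5*(-x)) = -15.
Step 2. [-(-5*(-x)) = -15] flip signs both sides. So neg: -5*(-x) = 15.
Step 3. [-5*(-x) = 15] -5·(inner) — divide through by -5. So div: -x = -3.
Step 4. [-x = -3] leading − — multiply by −1, so neg: x = 3.

Answer: x ∈ {3}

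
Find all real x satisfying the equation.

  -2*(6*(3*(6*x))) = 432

Step 1. [-2*(6*(3*(6*x))) = 432] leading coefficient -2: divide by -2. So div: 6*(3*(6*x)) = -216.
Step 2. [6*(3*(6*x)) = -216] 6·(inner) — divide through by 6. So div: 3*(6*x) = -36.
Step 3. [3*(6*x) = -36] LHS = 3·(…); ÷3 both sides. So div: 6*x = -12.
Step 4. [6*x = -12] 6·(inner) — divide through by 6, so div: x = -2.

Answer: x ∈ {-2}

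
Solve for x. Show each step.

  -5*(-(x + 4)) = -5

Step 1. [-5*(-(x + 4)) = -5] -5·(inner) — divide through by -5. So div: -(x + 4) = 1.
Step 2. [-(x + 4) = 1] leading − — multiply by −1. So neg: x + 4 = -1.
Step 3. [x + 4 = -1] subtract 4: x sits inside (… + 4) ⇒ sub: x = -5.

Answer: x ∈ {-5}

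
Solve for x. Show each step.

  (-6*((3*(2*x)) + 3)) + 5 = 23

Step 1. [(-6*((3*(2*x)) + 3)) + 5 = 23] subtract 5: x sits inside (… + 5) ⇒ sub: -6*((3*(2*x)) + 3) = 18.
Step 2. [-6*((3*(2*x)) + 3) = 18] leading coefficient -6: divide by -6, so div: (3*(2*x)) + 3 = -3.
Step 3. [(3*(2*x)) + 3 = -3] common factor 3 (LHS and -3) — divide through. So factor: (2*x) + 1 = -1.
Step 4. [(2*x) + 1 = -1] subtract 1: x sits inside (… + 1) ⇒ sub: 2*x = -2.
Step 5. [2*x = -2] LHS = 2·(…); ÷2 both sides. So div: x = -1.

Answer: x ∈ {-1}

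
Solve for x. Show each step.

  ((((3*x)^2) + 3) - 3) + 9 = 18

Step 1. [((((3*x)^2) + 3) - 3) + 9 = 18] the outer +9 inverts by subtracting 9 ⇒ sub: (((3*x)^2) + 3) - 3 = 9.
Step 2. [(((3*x)^2) + 3) - 3 = 9] -3 is outermost — add 3 both sides ⇒ sub: ((3*x)^2) + 3 = 12.
Step 3. [((3*x)^2) + 3 = 12] subtract 3: x sits inside (… + 3), so sub: (3*x)^2 = 9.
Step 4. [(3*x)^2 = 9] LHS squared, RHS 9 ≥ 0: apply √ (±). So sqrt: 3*x = 3 or -3.
Step 5. [3*x = 3 or -3] 3 out front; divide by 3, so div: x = 1 or -1.

Answer: x ∈ {-1, 1}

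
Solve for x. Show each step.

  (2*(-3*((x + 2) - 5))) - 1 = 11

Step 1. [(2*(-3*((x + 2) - 5))) - 1 = 11] add 1: x sits inside (… - 1) ⇒ sub: 2*(-3*((x + 2) - 5)) = 12.
Step 2. [2*(-3*((x + 2) - 5)) = 12] leading coefficient 2: divide by 2 ⇒ div: -3*((x + 2) - 5) = 6.
Step 3. [-3*((x + 2) - 5) = 6] divide by the outer -3 ⇒ div: (x + 2) - 5 = -2.
Step 4. [(x + 2) - 5 = -2] 5 comes off first (add 5) ⇒ sub: x + 2 = 3.
Step 5. [x + 2 = 3] the outer +2 inverts by subtracting 2, so sub: x = 1.

Answer: x ∈ {1}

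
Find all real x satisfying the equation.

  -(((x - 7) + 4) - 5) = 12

Step 1. [-(((x - 7) + 4) - 5) = 12] LHS negated; negate both sides. So neg: ((x - 7) + 4) - 5 = -12.
Step 2. [((x - 7) + 4) - 5 = -12] add 5: x sits inside (… - 5), so sub: (x - 7) + 4 = -7.
Step 3. [(x - 7) + 4 = -7] 4 comes off first (subtract 4). So sub: x - 7 = -11.
Step 4. [x - 7 = -11] peel the -7: add 7 from each side, so sub: x = -4.

Answer: x ∈ {-4}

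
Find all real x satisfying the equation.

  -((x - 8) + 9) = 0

Step 1. [-((x - 8) + 9) = 0] flip signs both sides ⇒ neg: (x - 8) + 9 = 0.
Step 2. [(x - 8) + 9 = 0] subtract 9: x sits inside (… + 9) ⇒ sub: x - 8 = -9.
Step 3. [x - 8 = -9] 8 comes off first (add 8) ⇒ sub: x = -1.

Answer: x ∈ {-1}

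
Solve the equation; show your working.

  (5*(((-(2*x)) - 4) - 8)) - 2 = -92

Step 1. [(5*(((-(2*x)) - 4) - 8)) - 2 = -92] add 2: x sits inside (… - 2). So sub: 5*(((-(2*x)) - 4) - 8) = -90.
Step 2. [5*(((-(2*x)) - 4) - 8) = -90] 5 out front; divide by 5, so div: ((-(2*x)) - 4) - 8 = -18.
Step 3. [((-(2*x)) - 4) - 8 = -18] the outer -8 inverts by adding 8 ⇒ sub: (-(2*x)) - 4 = -10.
Step 4. [(-(2*x)) - 4 = -10] add 4: x sits inside (… - 4). So sub: -(2*x) = -6.
Step 5. [-(2*x) = -6] leading − — multiply by −1. So neg: 2*x = 6.
Step 6. [2*x = 6] 2 out front; divide by 2. So div: x = 3.

Answer: x ∈ {3}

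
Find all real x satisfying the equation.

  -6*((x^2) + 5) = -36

Step 1. [-6*((x^2) + 5) = -36] -6·(inner) — divide through by -6, so div: (x^2) + 5 = 6.
Step 2. [(x^2) + 5 = 6] 5 comes off first (subtract 5), so sub: x^2 = 1.
Step 3. [x^2 = 1] √ both sides: 1 ≥ 0 gives two branches, so sqrt: x = 1 or -1.

Answer: x ∈ {-1, 1}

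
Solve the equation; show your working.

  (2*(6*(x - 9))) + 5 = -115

Step 1. [(2*(6*(x - 9))) + 5 = -115] the outer +5 inverts by subtracting 5 ⇒ sub: 2*(6*(x - 9)) = -120.
Step 2. [2*(6*(x - 9)) = -120] leading coefficient 2: divide by 2. So div: 6*(x - 9) = -60.
Step 3. [6*(x - 9) = -60] leading coefficient 6: divide by 6. So div: x - 9 = -10.
Step 4. [x - 9 = -10] peel the -9: add 9 from each side. So sub: x = -1.

Answer: x ∈ {-1}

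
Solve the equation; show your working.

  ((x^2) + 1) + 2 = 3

Step 1. [((x^2) + 1) + 2 = 3] the outer +2 inverts by subtracting 2. So sub: (x^2) + 1 = 1.
Step 2. [(x^2) + 1 = 1] +1 is outermost — subtract 1 both sides, so sub: x^2 = 0.
Step 3. [x^2 = 0] LHS squared, RHS 0 ≥ 0: apply √ (±), so sqrt: x = 0.

Answer: x ∈ {0}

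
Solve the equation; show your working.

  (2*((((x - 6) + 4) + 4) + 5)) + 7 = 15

Step 1. [(2*((((x - 6) + 4) + 4) + 5)) + 7 = 15] the outer +7 inverts by subtracting 7 ⇒ sub: 2*((((x - 6) + 4) + 4) + 5) = 8.
Step 2. [2*((((x - 6) + 4) + 4) + 5) = 8] divide by the outer 2, so div: (((x - 6) + 4) + 4) + 5 = 4.
Step 3. [(((x - 6) + 4) + 4) + 5 = 4] +5 is outermost — subtract 5 both sides, so sub: ((x - 6) + 4) + 4 = -1.
Step 4. [((x - 6) + 4) + 4 = -1] subtract 4: x sits inside (… + 4) ⇒ sub: (x - 6) + 4 = -5.
Step 5. [(x - 6) + 4 = -5] subtract 4: x sits inside (… + 4), so sub: x - 6 = -9.
Step 6. [x - 6 = -9] the outer -6 inverts by adding 6, so sub: x = -3.

Answer: x ∈ {-3}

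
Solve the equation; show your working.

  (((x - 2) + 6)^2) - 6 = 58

Step 1. [(((x - 2) + 6)^2) - 6 = 58] add 6: x sits inside (… - 6), so sub: ((x - 2) + 6)^2 = 64.
Step 2. [((x - 2) + 6)^2 = 64] √ both sides: 64 ≥ 0 gives two branches. So sqrt: (x - 2) + 6 = 8 or -8.
Step 3. [(x - 2) + 6 = 8 or -8] +6 is outermost — subtract 6 both sides, so sub: x - 2 = 2 or -14.
Step 4. [x - 2 = 2 or -14] add 2: x sits inside (… - 2), so sub: x = 4 or -12.

Answer: x ∈ {-12, 4}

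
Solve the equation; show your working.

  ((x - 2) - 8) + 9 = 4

Step 1. [((x - 2) - 8) + 9 = 4] +9 is outermost — subtract 9 both sides. So sub: (x - 2) - 8 = -5.
Step 2. [(x - 2) - 8 = -5] add 8: x sits inside (… - 8) ⇒ sub: x - 2 = 3.
Step 3. [x - 2 = 3] -2 is outermost — add 2 both sides, so sub: x = 5.

Answer: x ∈ {5}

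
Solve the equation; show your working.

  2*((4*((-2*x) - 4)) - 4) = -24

Step 1. [2*((4*((-2*x) - 4)) - 4) = -24] leading coefficient 2: divide by 2. So div: (4*((-2*x) - 4)) - 4 = -12.
Step 2. [(4*((-2*x) - 4)) - 4 = -12] common factor 4 (LHS and -12) — divide through, so factor: ((-2*x) - 4) - 1 = -3.
Step 3. [((-2*x) - 4) - 1 = -3] the outer -1 inverts by adding 1 ⇒ sub: (-2*x) - 4 = -2.
Step 4. [(-2*x) - 4 = -2] add 4: x sits inside (… - 4). So sub: -2*x = 2.
Step 5. [-2*x = 2] -2·(inner) — divide through by -2. So div: x = -1.

Answer: x ∈ {-1}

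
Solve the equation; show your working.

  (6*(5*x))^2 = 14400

Step 1. [(6*(5*x))^2 = 14400] √ both sides: 14400 ≥ 0 gives two branches, so sqrt: 6*(5*x) = 120 or -120.
Step 2. [6*(5*x) = 120 or -120] 6·(inner) — divide through by 6. So div: 5*x = 20 or -20.
Step 3. [5*x = 20 or -20] 5 out front; divide by 5. So div: x = 4 or -4.

Answer: x ∈ {-4, 4}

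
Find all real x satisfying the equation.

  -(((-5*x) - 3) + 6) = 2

Step 1. [-(((-5*x) - 3) + 6) = 2] leading − — multiply by −1 ⇒ neg: ((-5*x) - 3) + 6 = -2.
Step 2. [((-5*x) - 3) + 6 = -2] +6 is outermost — subtract 6 both sides. So sub: (-5*x) - 3 = -8.
Step 3. [(-5*x) - 3 = -8] the outer -3 inverts by adding 3, so sub: -5*x = -5.
Step 4. [-5*x = -5] -5·(inner) — divide through by -5. So div: x = 1.

Answer: x ∈ {1}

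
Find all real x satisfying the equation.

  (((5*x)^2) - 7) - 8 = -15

Step 1. [(((5*x)^2) - 7) - 8 = -15] the outer -8 inverts by adding 8, so sub: ((5*x)^2) - 7 = -7.
Step 2. [((5*x)^2) - 7 = -7] -7 is outermost — add 7 both sides ⇒ sub: (5*x)^2 = 0.
Step 3. [(5*x)^2 = 0] √ both sides: 0 ≥ 0 gives two branches ⇒ sqrt: 5*x = 0.
Step 4. [5*x = 0] 5·(inner) — divide through by 5. So div: x = 0.

Answer: x ∈ {0}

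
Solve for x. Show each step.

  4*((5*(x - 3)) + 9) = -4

Step 1. [4*((5*(x - 3)) + 9) = -4] divide by the outer 4. So div: (5*(x - 3)) + 9 = -1.
Step 2. [(5*(x - 3)) + 9 = -1] the outer +9 inverts by subtracting 9. So sub: 5*(x - 3) = -10.
Step 3. [5*(x - 3) = -10] 5 out front; divide by 5, so div: x - 3 = -2.
Step 4. [x - 3 = -2] the outer -3 inverts by adding 3 ⇒ sub: x = 1.

Answer: x ∈ {1}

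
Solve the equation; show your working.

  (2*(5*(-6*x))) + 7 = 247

Step 1. [(2*(5*(-6*x))) + 7 = 247] subtract 7: x sits inside (… + 7) ⇒ sub: 2*(5*(-6*x)) = 240.
Step 2. [2*(5*(-6*x)) = 240] divide by the outer 2. So div: 5*(-6*x) = 120.
Step 3. [5*(-6*x) = 120] 5 out front; divide by 5 ⇒ div: -6*x = 24.
Step 4. [-6*x = 24] -6 out front; divide by -6, so div: x = -4.

Answer: x ∈ {-4}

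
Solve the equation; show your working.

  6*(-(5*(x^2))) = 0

Step 1. [6*(-(5*(x^2))) = 0] 6·(inner) — divide through by 6 ⇒ div: -(5*(x^2)) = 0.
Step 2. [-(5*(x^2)) = 0] flip signs both sides ⇒ neg: 5*(x^2) = 0.
Step 3. [5*(x^2) = 0] divide by the outer 5 ⇒ div: x^2 = 0.
Step 4. [x^2 = 0] LHS squared, RHS 0 ≥ 0: apply √ (±), so sqrt: x = 0.

Answer: x ∈ {0}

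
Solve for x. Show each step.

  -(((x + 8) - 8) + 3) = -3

Step 1. [-(((x + 8) - 8) + 3) = -3] flip signs both sides, so neg: ((x + 8) - 8) + 3 = 3.
Step 2. [((x + 8) - 8) + 3 = 3] the outer +3 inverts by subtracting 3. So sub: (x + 8) - 8 = 0.
Step 3. [(x + 8) - 8 = 0] 8 comes off first (add 8) ⇒ sub: x + 8 = 8.
Step 4. [x + 8 = 8] the outer +8 inverts by subtracting 8, so sub: x = 0.

Answer: x ∈ {0}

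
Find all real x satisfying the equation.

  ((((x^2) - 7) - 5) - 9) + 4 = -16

Step 1. [((((x^2) - 7) - 5) - 9) + 4 = -16] 4 comes off first (subtract 4) ⇒ sub: (((x^2) - 7) - 5) - 9 = -20.
Step 2. [(((x^2) - 7) - 5) - 9 = -20] add 9: x sits inside (… - 9) ⇒ sub: ((x^2) - 7) - 5 = -11.
Step 3. [((x^2) - 7) - 5 = -11] peel the -5: add 5 from each side, so sub: (x^2) - 7 = -6.
Step 4. [(x^2) - 7 = -6] peel the -7: add 7 from each side, so sub: x^2 = 1.
Step 5. [x^2 = 1] √ both sides: 1 ≥ 0 gives two branches. So sqrt: x = 1 or -1.

Answer: x ∈ {-1, 1}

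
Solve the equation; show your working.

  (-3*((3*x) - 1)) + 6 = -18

Step 1. [(-3*((3*x) - 1)) + 6 = -18] subtract 6: x sits inside (… + 6) ⇒ sub: -3*((3*x) - 1) = -24.
Step 2. [-3*((3*x) - 1) = -24] -3·(inner) — divide through by -3. So div: (3*x) - 1 = 8.
Step 3. [(3*x) - 1 = 8] -1 is outermost — add 1 both sides, so sub: 3*x = 9.
Step 4. [3*x = 9] leading coefficient 3: divide by 3 ⇒ div: x = 3.

Answer: x ∈ {3}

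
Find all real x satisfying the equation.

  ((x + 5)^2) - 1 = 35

Step 1. [((x + 5)^2) - 1 = 35] -1 is outermost — add 1 both sides ⇒ sub: (x + 5)^2 = 36.
Step 2. [(x + 5)^2 = 36] LHS squared, RHS 36 ≥ 0: apply √ (±). So sqrt: x + 5 = 6 or -6.
Step 3. [x + 5 = 6 or -6] +5 is outermost — subtract 5 both sides. So sub: x = 1 or -11.

Answer: x ∈ {-11, 1}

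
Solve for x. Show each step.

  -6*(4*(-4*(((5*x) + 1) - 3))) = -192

Step 1. [-6*(4*(-4*(((5*x) + 1) - 3))) = -192] leading coefficient -6: divide by -6. So div: 4*(-4*(((5*x) + 1) - 3)) = 32.
Step 2. [4*(-4*(((5*x) + 1) - 3)) = 32] 4 out front; divide by 4, so div: -4*(((5*x) + 1) - 3) = 8.
Step 3. [-4*(((5*x) + 1) - 3) = 8] -4·(inner) — divide through by -4. So div: ((5*x) + 1) - 3 = -2.
Step 4. [((5*x) + 1) - 3 = -2] peel the -3: add 3 from each side ⇒ sub: (5*x) + 1 = 1.
Step 5. [(5*x) + 1 = 1] subtract 1: x sits inside (… + 1). So sub: 5*x = 0.
Step 6. [5*x = 0] 5·(inner) — divide through by 5. So div: x = 0.

Answer: x ∈ {0}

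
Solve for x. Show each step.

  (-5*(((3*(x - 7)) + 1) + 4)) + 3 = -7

Step 1. [(-5*(((3*(x - 7)) + 1) + 4)) + 3 = -7] 3 comes off first (subtract 3), so sub: -5*(((3*(x - 7)) + 1) + 4) = -10.
Step 2. [-5*(((3*(x - 7)) + 1) + 4) = -10] LHS = -5·(…); ÷-5 both sides. So div: ((3*(x - 7)) + 1) + 4 = 2.
Step 3. [((3*(x - 7)) + 1) + 4 = 2] subtract 4: x sits inside (… + 4). So sub: (3*(x - 7)) + 1 = -2.
Step 4. [(3*(x - 7)) + 1 = -2] peel the +1: subtract 1 from each side ⇒ sub: 3*(x - 7) = -3.
Step 5. [3*(x - 7) = -3] divide by the outer 3, so div: x - 7 = -1.
Step 6. [x - 7 = -1] peel the -7: add 7 from each side. So sub: x = 6.

Answer: x ∈ {6}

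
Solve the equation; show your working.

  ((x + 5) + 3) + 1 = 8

Step 1. [((x + 5) + 3) + 1 = 8] 1 comes off first (subtract 1) ⇒ sub: (x + 5) + 3 = 7.
Step 2. [(x + 5) + 3 = 7] the outer +3 inverts by subtracting 3 ⇒ sub: x + 5 = 4.
Step 3. [x + 5 = 4] the outer +5 inverts by subtracting 5 ⇒ sub: x = -1.

Answer: x ∈ {-1}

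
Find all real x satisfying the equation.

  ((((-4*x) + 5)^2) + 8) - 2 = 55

Step 1. [((((-4*x) + 5)^2) + 8) - 2 = 55] the outer -2 inverts by adding 2, so sub: (((-4*x) + 5)^2) + 8 = 57.
Step 2. [(((-4*x) + 5)^2) + 8 = 57] the outer +8 inverts by subtracting 8. So sub: ((-4*x) + 5)^2 = 49.
Step 3. [((-4*x) + 5)^2 = 49] √ both sides: 49 ≥ 0 gives two branches. So sqrt: (-4*x) + 5 = 7 or -7.
Step 4. [(-4*x) + 5 = 7 or -7] +5 is outermost — subtract 5 both sides ⇒ sub: -4*x = 2 or -12.
Step 5. [-4*x = 2 or -12] -4 out front; divide by -4. So div: x = -1/2 or 3.

Answer: x ∈ {-1/2, 3}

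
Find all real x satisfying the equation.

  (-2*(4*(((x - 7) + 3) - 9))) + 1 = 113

Step 1. [(-2*(4*(((x - 7) + 3) - 9))) + 1 = 113] peel the +1: subtract 1 from each side. So sub: -2*(4*(((x - 7) + 3) - 9)) = 112.
Step 2. [-2*(4*(((x - 7) + 3) - 9)) = 112] divide by the outer -2 ⇒ div: 4*(((x - 7) + 3) - 9) = -56.
Step 3. [4*(((x - 7) + 3) - 9) = -56] LHS = 4·(…); ÷4 both sides, so div: ((x - 7) + 3) - 9 = -14.
Step 4. [((x - 7) + 3) - 9 = -14] peel the -9: add 9 from each side ⇒ sub: (x - 7) + 3 = -5.
Step 5. [(x - 7) + 3 = -5] +3 is outermost — subtract 3 both sides, so sub: x - 7 = -8.
Step 6. [x - 7 = -8] the outer -7 inverts by adding 7. So sub: x = -1.

Answer: x ∈ {-1}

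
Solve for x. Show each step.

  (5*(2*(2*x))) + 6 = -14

Step 1. [(5*(2*(2*x))) + 6 = -14] the outer +6 inverts by subtracting 6 ⇒ sub: 5*(2*(2*x)) = -20.
Step 2. [5*(2*(2*x)) = -20] 5 out front; divide by 5 ⇒ div: 2*(2*x) = -4.
Step 3. [2*(2*x) = -4] divide by the outer 2 ⇒ div: 2*x = -2.
Step 4. [2*x = -2] LHS = 2·(…); ÷2 both sides, so div: x = -1.

Answer: x ∈ {-1}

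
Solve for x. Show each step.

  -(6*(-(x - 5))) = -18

Step 1. [-(6*(-(x - 5))) = -18] leading − — multiply by −1 ⇒ neg: 6*(-(x - 5)) = 18.
Step 2. [6*(-(x - 5)) = 18] 6 out front; divide by 6. So div: -(x - 5) = 3.
Step 3. [-(x - 5) = 3] flip signs both sides, so neg: x - 5 = -3.
Step 4. [x - 5 = -3] 5 comes off first (add 5), so sub: x = 2.

Answer: x ∈ {2}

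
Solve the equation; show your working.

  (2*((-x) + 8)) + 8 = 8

Step 1. [(2*((-x) + 8)) + 8 = 8] 8 comes off first (subtract 8). So sub: 2*((-x) + 8) = 0.
Step 2. [2*((-x) + 8) = 0] divide by the outer 2 ⇒ div: (-x) + 8 = 0.
Step 3. [(-x) + 8 = 0] 8 comes off first (subtract 8) ⇒ sub: -x = -8.
Step 4. [-x = -8] LHS negated; negate both sides ⇒ neg: x = 8.

Answer: x ∈ {8}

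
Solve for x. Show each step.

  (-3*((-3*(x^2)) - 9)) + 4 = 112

Step 1. [(-3*((-3*(x^2)) - 9)) + 4 = 112] peel the +4: subtract 4 from each side. So sub: -3*((-3*(x^2)) - 9) = 108.
Step 2. [-3*((-3*(x^2)) - 9) = 108] -3 out front; divide by -3 ⇒ div: (-3*(x^2)) - 9 = -36.
Step 3. [(-3*(x^2)) - 9 = -36] peel the -9: add 9 from each side ⇒ sub: -3*(x^2) = -27.
Step 4. [-3*(x^2) = -27] -3·(inner) — divide through by -3 ⇒ div: x^2 = 9.
Step 5. [x^2 = 9] LHS squared, RHS 9 ≥ 0: apply √ (±). So sqrt: x = 3 or -3.

Answer: x ∈ {-3, 3}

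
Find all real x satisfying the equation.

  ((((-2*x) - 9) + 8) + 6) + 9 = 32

Step 1. [((((-2*x) - 9) + 8) + 6) + 9 = 32] subtract 9: x sits inside (… + 9). So sub: (((-2*x) - 9) + 8) + 6 = 23.
Step 2. [(((-2*x) - 9) + 8) + 6 = 23] 6 comes off first (subtract 6), so sub: ((-2*x) - 9) + 8 = 17.
Step 3. [((-2*x) - 9) + 8 = 17] +8 is outermost — subtract 8 both sides ⇒ sub: (-2*x) - 9 = 9.
Step 4. [(-2*x) - 9 = 9] the outer -9 inverts by adding 9 ⇒ sub: -2*x = 18.
Step 5. [-2*x = 18] leading coefficient -2: divide by -2. So div: x = -9.

Answer: x ∈ {-9}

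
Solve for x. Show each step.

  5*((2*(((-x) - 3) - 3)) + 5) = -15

Step 1. [5*((2*(((-x) - 3) - 3)) + 5) = -15] divide by the outer 5. So div: (2*(((-x) - 3) - 3)) + 5 = -3.
Step 2. [(2*(((-x) - 3) - 3)) + 5 = -3] subtract 5: x sits inside (… + 5) ⇒ sub: 2*(((-x) - 3) - 3) = -8.
Step 3. [2*(((-x) - 3) - 3) = -8] divide by the outer 2 ⇒ div: ((-x) - 3) - 3 = -4.
Step 4. [((-x) - 3) - 3 = -4] -3 is outermost — add 3 both sides ⇒ sub: (-x) - 3 = -1.
Step 5. [(-x) - 3 = -1] add 3: x sits inside (… - 3). So sub: -x = 2.
Step 6. [-x = 2] LHS negated; negate both sides ⇒ neg: x = -2.

Answer: x ∈ {-2}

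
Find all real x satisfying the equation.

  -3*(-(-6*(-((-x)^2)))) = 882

Step 1. [-3*(-(-6*(-((-x)^2)))) = 882] -3·(inner) — divide through by -3, so div: -(-6*(-((-x)^2))) = -294.
Step 2. [-(-6*(-((-x)^2))) = -294] flip signs both sides, so neg: -6*(-((-x)^2)) = 294.
Step 3. [-6*(-((-x)^2)) = 294] -6 out front; divide by -6, so div: -((-x)^2) = -49.
Step 4. [-((-x)^2) = -49] LHS negated; negate both sides. So neg: (-x)^2 = 49.
Step 5. [(-x)^2 = 49] √ both sides: 49 ≥ 0 gives two branches, so sqrt: -x = 7 or -7.
Step 6. [-x = 7 or -7] LHS negated; negate both sides ⇒ neg: x = -7 or 7.

Answer: x ∈ {-7, 7}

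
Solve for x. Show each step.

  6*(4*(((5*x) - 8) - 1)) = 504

Step 1. [6*(4*(((5*x) - 8) - 1)) = 504] leading coefficient 6: divide by 6 ⇒ div: 4*(((5*x) - 8) - 1) = 84.
Step 2. [4*(((5*x) - 8) - 1) = 84] 4 out front; divide by 4 ⇒ div: ((5*x) - 8) - 1 = 21.
Step 3. [((5*x) - 8) - 1 = 21] the outer -1 inverts by adding 1 ⇒ sub: (5*x) - 8 = 22.
Step 4. [(5*x) - 8 = 22] add 8: x sits inside (… - 8) ⇒ sub: 5*x = 30.
Step 5. [5*x = 30] 5 out front; divide by 5 ⇒ div: x = 6.

Answer: x ∈ {6}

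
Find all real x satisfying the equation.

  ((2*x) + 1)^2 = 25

Step 1. [((2*x) + 1)^2 = 25] 25 ≥ 0, LHS is (·)² — take ±√ ⇒ sqrt: (2*x) + 1 = 5 or -5.
Step 2. [(2*x) + 1 = 5 or -5] the outer +1 inverts by subtracting 1, so sub: 2*x = 4 or -6.
Step 3. [2*x = 4 or -6] 2 out front; divide by 2 ⇒ div: x = 2 or -3.

Answer: x ∈ {-3, 2}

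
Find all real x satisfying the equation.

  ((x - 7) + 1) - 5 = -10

Step 1. [((x - 7) + 1) - 5 = -10] 5 comes off first (add 5), so sub: (x - 7) + 1 = -5.
Step 2. [(x - 7) + 1 = -5] 1 comes off first (subtract 1), so sub: x - 7 = -6.
Step 3. [x - 7 = -6] add 7: x sits inside (… - 7), so sub: x = 1.

Answer: x ∈ {1}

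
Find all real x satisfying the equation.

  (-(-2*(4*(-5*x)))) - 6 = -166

Step 1. [(-(-2*(4*(-5*x)))) - 6 = -166] add 6: x sits inside (… - 6) ⇒ sub: -(-2*(4*(-5*x))) = -160.
Step 2. [-(-2*(4*(-5*x))) = -160] LHS negated; negate both sides. So neg: -2*(4*(-5*x)) = 160.
Step 3. [-2*(4*(-5*x)) = 160] divide by the outer -2 ⇒ div: 4*(-5*x) = -80.
Step 4. [4*(-5*x) = -80] LHS = 4·(…); ÷4 both sides ⇒ div: -5*x = -20.
Step 5. [-5*x = -20] LHS = -5·(…); ÷-5 both sides ⇒ div: x = 4.

Answer: x ∈ {4}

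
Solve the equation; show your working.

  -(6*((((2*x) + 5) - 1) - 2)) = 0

Step 1. [-(6*((((2*x) + 5) - 1) - 2)) = 0] leading − — multiply by −1 ⇒ neg: 6*((((2*x) + 5) - 1) - 2) = 0.
Step 2. [6*((((2*x) + 5) - 1) - 2) = 0] 6 out front; divide by 6 ⇒ div: (((2*x) + 5) - 1) - 2 = 0.
Step 3. [(((2*x) + 5) - 1) - 2 = 0] add 2: x sits inside (… - 2). So sub: ((2*x) + 5) - 1 = 2.
Step 4. [((2*x) + 5) - 1 = 2] peel the -1: add 1 from each side ⇒ sub: (2*x) + 5 = 3.
Step 5. [(2*x) + 5 = 3] peel the +5: subtract 5 from each side. So sub: 2*x = -2.
Step 6. [2*x = -2] LHS = 2·(…); ÷2 both sides, so div: x = -1.

Answer: x ∈ {-1}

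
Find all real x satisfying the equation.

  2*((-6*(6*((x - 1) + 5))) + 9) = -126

Step 1. [2*((-6*(6*((x - 1) + 5))) + 9) = -126] leading coefficient 2: divide by 2 ⇒ div: (-6*(6*((x - 1) + 5))) + 9 = -63.
Step 2. [(-6*(6*((x - 1) + 5))) + 9 = -63] peel the +9: subtract 9 from each side, so sub: -6*(6*((x - 1) + 5)) = -72.
Step 3. [-6*(6*((x - 1) + 5)) = -72] -6·(inner) — divide through by -6 ⇒ div: 6*((x - 1) + 5) = 12.
Step 4. [6*((x - 1) + 5) = 12] 6 out front; divide by 6. So div: (x - 1) + 5 = 2.
Step 5. [(x - 1) + 5 = 2] +5 is outermost — subtract 5 both sides ⇒ sub: x - 1 = -3.
Step 6. [x - 1 = -3] -1 is outermost — add 1 both sides ⇒ sub: x = -2.

Answer: x ∈ {-2}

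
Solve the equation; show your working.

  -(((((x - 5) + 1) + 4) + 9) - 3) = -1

Step 1. [-(((((x - 5) + 1) + 4) + 9) - 3) = -1] flip signs both sides ⇒ neg: ((((x - 5) + 1) + 4) + 9) - 3 = 1.
Step 2. [((((x - 5) + 1) + 4) + 9) - 3 = 1] 3 comes off first (add 3). So sub: (((x - 5) + 1) + 4) + 9 = 4.
Step 3. [(((x - 5) + 1) + 4) + 9 = 4] peel the +9: subtract 9 from each side ⇒ sub: ((x - 5) + 1) + 4 = -5.
Step 4. [((x - 5) + 1) + 4 = -5] the outer +4 inverts by subtracting 4. So sub: (x - 5) + 1 = -9.
Step 5. [(x - 5) + 1 = -9] +1 is outermost — subtract 1 both sides, so sub: x - 5 = -10.
Step 6. [x - 5 = -10] add 5: x sits inside (… - 5), so sub: x = -5.

Answer: x ∈ {-5}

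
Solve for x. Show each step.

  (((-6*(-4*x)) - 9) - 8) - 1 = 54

Step 1. [(((-6*(-4*x)) - 9) - 8) - 1 = 54] peel the -1: add 1 from each side. So sub: ((-6*(-4*x)) - 9) - 8 = 55.
Step 2. [((-6*(-4*x)) - 9) - 8 = 55] the outer -8 inverts by adding 8, so sub: (-6*(-4*x)) - 9 = 63.
Step 3. [(-6*(-4*x)) - 9 = 63] peel the -9: add 9 from each side, so sub: -6*(-4*x) = 72.
Step 4. [-6*(-4*x) = 72] divide by the outer -6, so div: -4*x = -12.
Step 5. [-4*x = -12] leading coefficient -4: divide by -4. So div: x = 3.

Answer: x ∈ {3}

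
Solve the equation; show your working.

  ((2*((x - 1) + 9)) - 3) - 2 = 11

Step 1. [((2*((x - 1) + 9)) - 3) - 2 = 11] the outer -2 inverts by adding 2, so sub: (2*((x - 1) + 9)) - 3 = 13.
Step 2. [(2*((x - 1) + 9)) - 3 = 13] the outer -3 inverts by adding 3 ⇒ sub: 2*((x - 1) + 9) = 16.
Step 3. [2*((x - 1) + 9) = 16] leading coefficient 2: divide by 2 ⇒ div: (x - 1) + 9 = 8.
Step 4. [(x - 1) + 9 = 8] the outer +9 inverts by subtracting 9, so sub: x - 1 = -1.
Step 5. [x - 1 = -1] the outer -1 inverts by adding 1. So sub: x = 0.

Answer: x ∈ {0}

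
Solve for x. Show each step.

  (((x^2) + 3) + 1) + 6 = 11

Step 1. [(((x^2) + 3) + 1) + 6 = 11] peel the +6: subtract 6 from each side. So sub: ((x^2) + 3) + 1 = 5.
Step 2. [((x^2) + 3) + 1 = 5] the outer +1 inverts by subtracting 1. So sub: (x^2) + 3 = 4.
Step 3. [(x^2) + 3 = 4] the outer +3 inverts by subtracting 3, so sub: x^2 = 1.
Step 4. [x^2 = 1] √ both sides: 1 ≥ 0 gives two branches ⇒ sqrt: x = 1 or -1.

Answer: x ∈ {-1, 1}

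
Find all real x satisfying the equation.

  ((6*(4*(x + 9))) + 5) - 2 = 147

Step 1. [((6*(4*(x + 9))) + 5) - 2 = 147] peel the -2: add 2 from each side. So sub: (6*(4*(x + 9))) + 5 = 149.
Step 2. [(6*(4*(x + 9))) + 5 = 149] +5 is outermost — subtract 5 both sides ⇒ sub: 6*(4*(x + 9)) = 144.
Step 3. [6*(4*(x + 9)) = 144] 6 out front; divide by 6, so div: 4*(x + 9) = 24.
Step 4. [4*(x + 9) = 24] 4·(inner) — divide through by 4 ⇒ div: x + 9 = 6.
Step 5. [x + 9 = 6] the outer +9 inverts by subtracting 9 ⇒ sub: x = -3.

Answer: x ∈ {-3}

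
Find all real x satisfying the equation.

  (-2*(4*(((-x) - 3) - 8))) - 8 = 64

Step 1. [(-2*(4*(((-x) - 3) - 8))) - 8 = 64] common factor -2 (LHS and 64) — divide through. So factor: (4*(((-x) - 3) - 8)) + 4 = -32.
Step 2. [(4*(((-x) - 3) - 8)) + 4 = -32] subtract 4: x sits inside (… + 4) ⇒ sub: 4*(((-x) - 3) - 8) = -36.
Step 3. [4*(((-x) - 3) - 8) = -36] 4 out front; divide by 4, so div: ((-x) - 3) - 8 = -9.
Step 4. [((-x) - 3) - 8 = -9] add 8: x sits inside (… - 8). So sub: (-x) - 3 = -1.
Step 5. [(-x) - 3 = -1] add 3: x sits inside (… - 3) ⇒ sub: -x = 2.
Step 6. [-x = 2] LHS negated; negate both sides. So neg: x = -2.

Answer: x ∈ {-2}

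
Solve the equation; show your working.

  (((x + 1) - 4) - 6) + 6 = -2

Step 1. [(((x + 1) - 4) - 6) + 6 = -2] +6 is outermost — subtract 6 both sides ⇒ sub: ((x + 1) - 4) - 6 = -8.
Step 2. [((x + 1) - 4) - 6 = -8] add 6: x sits inside (… - 6) ⇒ sub: (x + 1) - 4 = -2.
Step 3. [(x + 1) - 4 = -2] 4 comes off first (add 4) ⇒ sub: x + 1 = 2.
Step 4. [x + 1 = 2] subtract 1: x sits inside (… + 1). So sub: x = 1.

Answer: x ∈ {1}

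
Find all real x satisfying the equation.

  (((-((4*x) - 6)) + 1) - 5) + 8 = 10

Step 1. [(((-((4*x) - 6)) + 1) - 5) + 8 = 10] 8 comes off first (subtract 8), so sub: ((-((4*x) - 6)) + 1) - 5 = 2.
Step 2. [((-((4*x) - 6)) + 1) - 5 = 2] add 5: x sits inside (… - 5) ⇒ sub: (-((4*x) - 6)) + 1 = 7.
Step 3. [(-((4*x) - 6)) + 1 = 7] +1 is outermost — subtract 1 both sides ⇒ sub: -((4*x) - 6) = 6.
Step 4. [-((4*x) - 6) = 6] LHS negated; negate both sides, so neg: (4*x) - 6 = -6.
Step 5. [(4*x) - 6 = -6] peel the -6: add 6 from each side ⇒ sub: 4*x = 0.
Step 6. [4*x = 0] 4 out front; divide by 4 ⇒ div: x = 0.

Answer: x ∈ {0}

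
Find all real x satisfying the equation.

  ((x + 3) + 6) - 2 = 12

Step 1. [((x + 3) + 6) - 2 = 12] -2 is outermost — add 2 both sides ⇒ sub: (x + 3) + 6 = 14.
Step 2. [(x + 3) + 6 = 14] subtract 6: x sits inside (… + 6). So sub: x + 3 = 8.
Step 3. [x + 3 = 8] 3 comes off first (subtract 3). So sub: x = 5.

Answer: x ∈ {5}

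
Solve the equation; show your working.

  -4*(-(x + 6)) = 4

Step 1. [-4*(-(x + 6)) = 4] -4·(inner) — divide through by -4. So div: -(x + 6) = -1.
Step 2. [-(x + 6) = -1] leading − — multiply by −1. So neg: x + 6 = 1.
Step 3. [x + 6 = 1] subtract 6: x sits inside (… + 6), so sub: x = -5.

Answer: x ∈ {-5}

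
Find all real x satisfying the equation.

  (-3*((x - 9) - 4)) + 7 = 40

Step 1. [(-3*((x - 9) - 4)) + 7 = 40] peel the +7: subtract 7 from each side, so sub: -3*((x - 9) - 4) = 33.
Step 2. [-3*((x - 9) - 4) = 33] divide by the outer -3 ⇒ div: (x - 9) - 4 = -11.
Step 3. [(x - 9) - 4 = -11] add 4: x sits inside (… - 4) ⇒ sub: x - 9 = -7.
Step 4. [x - 9 = -7] the outer -9 inverts by adding 9, so sub: x = 2.

Answer: x ∈ {2}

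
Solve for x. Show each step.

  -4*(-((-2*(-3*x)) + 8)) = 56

Step 1. [-4*(-((-2*(-3*x)) + 8)) = 56] -4 out front; divide by -4 ⇒ div: -((-2*(-3*x)) + 8) = -14.
Step 2. [-((-2*(-3*x)) + 8) = -14] flip signs both sides. So neg: (-2*(-3*x)) + 8 = 14.
Step 3. [(-2*(-3*x)) + 8 = 14] -2 | LHS and -2 | 14: pull -2 out. So factor: (-3*x) - 4 = -7.
Step 4. [(-3*x) - 4 = -7] add 4: x sits inside (… - 4). So sub: -3*x = -3.
Step 5. [-3*x = -3] LHS = -3·(…); ÷-3 both sides. So div: x = 1.

Answer: x ∈ {1}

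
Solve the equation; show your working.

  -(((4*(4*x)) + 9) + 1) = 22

Step 1. [-(((4*(4*x)) + 9) + 1) = 22] leading − — multiply by −1, so neg: ((4*(4*x)) + 9) + 1 = -22.
Step 2. [((4*(4*x)) + 9) + 1 = -22] 1 comes off first (subtract 1). So sub: (4*(4*x)) + 9 = -23.
Step 3. [(4*(4*x)) + 9 = -23] the outer +9 inverts by subtracting 9, so sub: 4*(4*x) = -32.
Step 4. [4*(4*x) = -32] leading coefficient 4: divide by 4. So div: 4*x = -8.
Step 5. [4*x = -8] 4 out front; divide by 4 ⇒ div: x = -2.

Answer: x ∈ {-2}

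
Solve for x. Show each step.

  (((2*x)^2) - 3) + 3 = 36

Step 1. [(((2*x)^2) - 3) + 3 = 36] peel the +3: subtract 3 from each side. So sub: ((2*x)^2) - 3 = 33.
Step 2. [((2*x)^2) - 3 = 33] peel the -3: add 3 from each side, so sub: (2*x)^2 = 36.
Step 3. [(2*x)^2 = 36] LHS squared, RHS 36 ≥ 0: apply √ (±), so sqrt: 2*x = 6 or -6.
Step 4. [2*x = 6 or -6] leading coefficient 2: divide by 2 ⇒ div: x = 3 or -3.

Answer: x ∈ {-3, 3}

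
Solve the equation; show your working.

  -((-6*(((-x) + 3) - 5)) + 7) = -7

Step 1. [-((-6*(((-x) + 3) - 5)) + 7) = -7] flip signs both sides, so neg: (-6*(((-x) + 3) - 5)) + 7 = 7.
Step 2. [(-6*(((-x) + 3) - 5)) + 7 = 7] the outer +7 inverts by subtracting 7. So sub: -6*(((-x) + 3) - 5) = 0.
Step 3. [-6*(((-x) + 3) - 5) = 0] LHS = -6·(…); ÷-6 both sides. So div: ((-x) + 3) - 5 = 0.
Step 4. [((-x) + 3) - 5 = 0] peel the -5: add 5 from each side ⇒ sub: (-x) + 3 = 5.
Step 5. [(-x) + 3 = 5] peel the +3: subtract 3 from each side, so sub: -x = 2.
Step 6. [-x = 2] LHS negated; negate both sides. So neg: x = -2.

Answer: x ∈ {-2}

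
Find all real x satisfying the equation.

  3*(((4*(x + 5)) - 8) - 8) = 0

Step 1. [3*(((4*(x + 5)) - 8) - 8) = 0] 3·(inner) — divide through by 3 ⇒ div: ((4*(x + 5)) - 8) - 8 = 0.
Step 2. [((4*(x + 5)) - 8) - 8 = 0] peel the -8: add 8 from each side. So sub: (4*(x + 5)) - 8 = 8.
Step 3. [(4*(x + 5)) - 8 = 8] 4 divides every term; factor it out, so factor: (x + 5) - 2 = 2.
Step 4. [(x + 5) - 2 = 2] 2 comes off first (add 2). So sub: x + 5 = 4.
Step 5. [x + 5 = 4] the outer +5 inverts by subtracting 5, so sub: x = -1.

Answer: x ∈ {-1}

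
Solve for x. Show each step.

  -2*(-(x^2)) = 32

Step 1. [-2*(-(x^2)) = 32] -2·(inner) — divide through by -2. So div: -(x^2) = -16.
Step 2. [-(x^2) = -16] flip signs both sides, so neg: x^2 = 16.
Step 3. [x^2 = 16] √ both sides: 16 ≥ 0 gives two branches ⇒ sqrt: x = 4 or -4.

Answer: x ∈ {-4, 4}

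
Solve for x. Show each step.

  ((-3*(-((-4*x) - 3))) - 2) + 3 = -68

Step 1. [((-3*(-((-4*x) - 3))) - 2) + 3 = -68] 3 comes off first (subtract 3) ⇒ sub: (-3*(-((-4*x) - 3))) - 2 = -71.
Step 2. [(-3*(-((-4*x) - 3))) - 2 = -71] the outer -2 inverts by adding 2 ⇒ sub: -3*(-((-4*x) - 3)) = -69.
Step 3. [-3*(-((-4*x) - 3)) = -69] -3·(inner) — divide through by -3 ⇒ div: -((-4*x) - 3) = 23.
Step 4. [-((-4*x) - 3) = 23] flip signs both sides ⇒ neg: (-4*x) - 3 = -23.
Step 5. [(-4*x) - 3 = -23] the outer -3 inverts by adding 3 ⇒ sub: -4*x = -20.
Step 6. [-4*x = -20] leading coefficient -4: divide by -4 ⇒ div: x = 5.

Answer: x ∈ {5}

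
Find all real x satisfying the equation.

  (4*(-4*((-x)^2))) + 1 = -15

Step 1. [(4*(-4*((-x)^2))) + 1 = -15] peel the +1: subtract 1 from each side. So sub: 4*(-4*((-x)^2)) = -16.
Step 2. [4*(-4*((-x)^2)) = -16] LHS = 4·(…); ÷4 both sides ⇒ div: -4*((-x)^2) = -4.
Step 3. [-4*((-x)^2) = -4] LHS = -4·(…); ÷-4 both sides ⇒ div: (-x)^2 = 1.
Step 4. [(-x)^2 = 1] LHS squared, RHS 1 ≥ 0: apply √ (±). So sqrt: -x = 1 or -1.
Step 5. [-x = 1 or -1] flip signs both sides ⇒ neg: x = -1 or 1.

Answer: x ∈ {-1, 1}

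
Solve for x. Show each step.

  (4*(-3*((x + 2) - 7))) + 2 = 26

Step 1. [(4*(-3*((x + 2) - 7))) + 2 = 26] subtract 2: x sits inside (… + 2), so sub: 4*(-3*((x + 2) - 7)) = 24.
Step 2. [4*(-3*((x + 2) - 7)) = 24] 4·(inner) — divide through by 4 ⇒ div: -3*((x + 2) - 7) = 6.
Step 3. [-3*((x + 2) - 7) = 6] -3 out front; divide by -3. So div: (x + 2) - 7 = -2.
Step 4. [(x + 2) - 7 = -2] the outer -7 inverts by adding 7, so sub: x + 2 = 5.
Step 5. [x + 2 = 5] the outer +2 inverts by subtracting 2. So sub: x = 3.

Answer: x ∈ {3}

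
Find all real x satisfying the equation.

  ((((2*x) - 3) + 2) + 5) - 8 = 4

Step 1. [((((2*x) - 3) + 2) + 5) - 8 = 4] add 8: x sits inside (… - 8) ⇒ sub: (((2*x) - 3) + 2) + 5 = 12.
Step 2. [(((2*x) - 3) + 2) + 5 = 12] subtract 5: x sits inside (… + 5) ⇒ sub: ((2*x) - 3) + 2 = 7.
Step 3. [((2*x) - 3) + 2 = 7] peel the +2: subtract 2 from each side. So sub: (2*x) - 3 = 5.
Step 4. [(2*x) - 3 = 5] -3 is outermost — add 3 both sides. So sub: 2*x = 8.
Step 5. [2*x = 8] LHS = 2·(…); ÷2 both sides. So div: x = 4.

Answer: x ∈ {4}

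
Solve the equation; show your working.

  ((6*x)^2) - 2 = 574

Step 1. [((6*x)^2) - 2 = 574] peel the -2: add 2 from each side ⇒ sub: (6*x)^2 = 576.
Step 2. [(6*x)^2 = 576] √ both sides: 576 ≥ 0 gives two branches. So sqrt: 6*x = 24 or -24.
Step 3. [6*x = 24 or -24] leading coefficient 6: divide by 6, so div: x = 4 or -4.

Answer: x ∈ {-4, 4}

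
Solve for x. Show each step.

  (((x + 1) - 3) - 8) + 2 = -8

Step 1. [(((x + 1) - 3) - 8) + 2 = -8] the outer +2 inverts by subtracting 2 ⇒ sub: ((x + 1) - 3) - 8 = -10.
Step 2. [((x + 1) - 3) - 8 = -10] 8 comes off first (add 8) ⇒ sub: (x + 1) - 3 = -2.
Step 3. [(x + 1) - 3 = -2] 3 comes off first (add 3). So sub: x + 1 = 1.
Step 4. [x + 1 = 1] 1 comes off first (subtract 1). So sub: x = 0.

Answer: x ∈ {0}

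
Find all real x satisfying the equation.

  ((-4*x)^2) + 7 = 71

Step 1. [((-4*x)^2) + 7 = 71] +7 is outermost — subtract 7 both sides ⇒ sub: (-4*x)^2 = 64.
Step 2. [(-4*x)^2 = 64] LHS squared, RHS 64 ≥ 0: apply √ (±). So sqrt: -4*x = 8 or -8.
Step 3. [-4*x = 8 or -8] -4·(inner) — divide through by -4 ⇒ div: x = -2 or 2.

Answer: x ∈ {-2, 2}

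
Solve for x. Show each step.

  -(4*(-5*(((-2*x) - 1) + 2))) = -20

Step 1. [-(4*(-5*(((-2*x) - 1) + 2))) = -20] LHS negated; negate both sides ⇒ neg: 4*(-5*(((-2*x) - 1) + 2)) = 20.
Step 2. [4*(-5*(((-2*x) - 1) + 2)) = 20] 4·(inner) — divide through by 4. So div: -5*(((-2*x) - 1) + 2) = 5.
Step 3. [-5*(((-2*x) - 1) + 2) = 5] divide by the outer -5 ⇒ div: ((-2*x) - 1) + 2 = -1.
Step 4. [((-2*x) - 1) + 2 = -1] +2 is outermost — subtract 2 both sides ⇒ sub: (-2*x) - 1 = -3.
Step 5. [(-2*x) - 1 = -3] peel the -1: add 1 from each side, so sub: -2*x = -2.
Step 6. [-2*x = -2] divide by the outer -2 ⇒ div: x = 1.

Answer: x ∈ {1}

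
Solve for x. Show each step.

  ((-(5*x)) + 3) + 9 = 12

Step 1. [((-(5*x)) + 3) + 9 = 12] +9 is outermost — subtract 9 both sides. So sub: (-(5*x)) + 3 = 3.
Step 2. [(-(5*x)) + 3 = 3] subtract 3: x sits inside (… + 3) ⇒ sub: -(5*x) = 0.
Step 3. [-(5*x) = 0] flip signs both sides, so neg: 5*x = 0.
Step 4. [5*x = 0] 5·(inner) — divide through by 5, so div: x = 0.

Answer: x ∈ {0}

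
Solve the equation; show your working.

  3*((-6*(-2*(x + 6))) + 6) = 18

Step 1. [3*((-6*(-2*(x + 6))) + 6) = 18] LHS = 3·(…); ÷3 both sides, so div: (-6*(-2*(x + 6))) + 6 = 6.
Step 2. [(-6*(-2*(x + 6))) + 6 = 6] subtract 6: x sits inside (… + 6) ⇒ sub: -6*(-2*(x + 6)) = 0.
Step 3. [-6*(-2*(x + 6)) = 0] LHS = -6·(…); ÷-6 both sides ⇒ div: -2*(x + 6) = 0.
Step 4. [-2*(x + 6) = 0] leading coefficient -2: divide by -2, so div: x + 6 = 0.
Step 5. [x + 6 = 0] subtract 6: x sits inside (… + 6), so sub: x = -6.

Answer: x ∈ {-6}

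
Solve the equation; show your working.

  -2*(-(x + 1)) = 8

Step 1. [-2*(-(x + 1)) = 8] -2·(inner) — divide through by -2. So div: -(x + 1) = -4.
Step 2. [-(x + 1) = -4] flip signs both sides, so neg: x + 1 = 4.
Step 3. [x + 1 = 4] subtract 1: x sits inside (… + 1), so sub: x = 3.

Answer: x ∈ {3}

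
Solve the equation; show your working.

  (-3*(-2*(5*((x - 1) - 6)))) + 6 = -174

Step 1. [(-3*(-2*(5*((x - 1) - 6)))) + 6 = -174] the outer +6 inverts by subtracting 6. So sub: -3*(-2*(5*((x - 1) - 6))) = -180.
Step 2. [-3*(-2*(5*((x - 1) - 6))) = -180] -3 out front; divide by -3 ⇒ div: -2*(5*((x - 1) - 6)) = 60.
Step 3. [-2*(5*((x - 1) - 6)) = 60] -2 out front; divide by -2 ⇒ div: 5*((x - 1) - 6) = -30.
Step 4. [5*((x - 1) - 6) = -30] divide by the outer 5, so div: (x - 1) - 6 = -6.
Step 5. [(x - 1) - 6 = -6] peel the -6: add 6 from each side. So sub: x - 1 = 0.
Step 6. [x - 1 = 0] the outer -1 inverts by adding 1. So sub: x = 1.

Answer: x ∈ {1}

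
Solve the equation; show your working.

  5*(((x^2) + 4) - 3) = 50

Step 1. [5*(((x^2) + 4) - 3) = 50] 5 out front; divide by 5 ⇒ div: ((x^2) + 4) - 3 = 10.
Step 2. [((x^2) + 4) - 3 = 10] peel the -3: add 3 from each side ⇒ sub: (x^2) + 4 = 13.
Step 3. [(x^2) + 4 = 13] the outer +4 inverts by subtracting 4. So sub: x^2 = 9.
Step 4. [x^2 = 9] LHS squared, RHS 9 ≥ 0: apply √ (±) ⇒ sqrt: x = 3 or -3.

Answer: x ∈ {-3, 3}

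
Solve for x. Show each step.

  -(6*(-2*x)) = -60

Step 1. [-(6*(-2*x)) = -60] flip signs both sides. So neg: 6*(-2*x) = 60.
Step 2. [6*(-2*x) = 60] divide by the outer 6 ⇒ div: -2*x = 10.
Step 3. [-2*x = 10] LHS = -2·(…); ÷-2 both sides ⇒ div: x = -5.

Answer: x ∈ {-5}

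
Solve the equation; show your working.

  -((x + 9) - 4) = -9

Step 1. [-((x + 9) - 4) = -9] leading − — multiply by −1 ⇒ neg: (x + 9) - 4 = 9.
Step 2. [(x + 9) - 4 = 9] peel the -4: add 4 from each side ⇒ sub: x + 9 = 13.
Step 3. [x + 9 = 13] peel the +9: subtract 9 from each side. So sub: x = 4.

Answer: x ∈ {4}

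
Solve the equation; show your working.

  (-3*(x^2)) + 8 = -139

Step 1. [(-3*(x^2)) + 8 = -139] the outer +8 inverts by subtracting 8. So sub: -3*(x^2) = -147.
Step 2. [-3*(x^2) = -147] LHS = -3·(…); ÷-3 both sides. So div: x^2 = 49.
Step 3. [x^2 = 49] LHS squared, RHS 49 ≥ 0: apply √ (±), so sqrt: x = 7 or -7.

Answer: x ∈ {-7, 7}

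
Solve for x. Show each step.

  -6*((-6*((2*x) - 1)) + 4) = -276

Step 1. [-6*((-6*((2*x) - 1)) + 4) = -276] leading coefficient -6: divide by -6 ⇒ div: (-6*((2*x) - 1)) + 4 = 46.
Step 2. [(-6*((2*x) - 1)) + 4 = 46] +4 is outermost — subtract 4 both sides. So sub: -6*((2*x) - 1) = 42.
Step 3. [-6*((2*x) - 1) = 42] leading coefficient -6: divide by -6. So div: (2*x) - 1 = -7.
Step 4. [(2*x) - 1 = -7] the outer -1 inverts by adding 1 ⇒ sub: 2*x = -6.
Step 5. [2*x = -6] LHS = 2·(…); ÷2 both sides ⇒ div: x = -3.

Answer: x ∈ {-3}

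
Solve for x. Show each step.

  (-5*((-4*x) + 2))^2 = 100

Step 1. [(-5*((-4*x) + 2))^2 = 100] 100 ≥ 0, LHS is (·)² — take ±√, so sqrt: -5*((-4*x) + 2) = 10 or -10.
Step 2. [-5*((-4*x) + 2) = 10 or -10] -5 out front; divide by -5, so div: (-4*x) + 2 = -2 or 2.
Step 3. [(-4*x) + 2 = -2 or 2] peel the +2: subtract 2 from each side, so sub: -4*x = -4 or 0.
Step 4. [-4*x = -4 or 0] LHS = -4·(…); ÷-4 both sides ⇒ div: x = 1 or 0.

Answer: x ∈ {0, 1}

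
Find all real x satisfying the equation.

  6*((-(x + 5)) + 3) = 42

Step 1. [6*((-(x + 5)) + 3) = 42] divide by the outer 6. So div: (-(x + 5)) + 3 = 7.
Step 2. [(-(x + 5)) + 3 = 7] +3 is outermost — subtract 3 both sides ⇒ sub: -(x + 5) = 4.
Step 3. [-(x + 5) = 4] flip signs both sides, so neg: x + 5 = -4.
Step 4. [x + 5 = -4] the outer +5 inverts by subtracting 5 ⇒ sub: x = -9.

Answer: x ∈ {-9}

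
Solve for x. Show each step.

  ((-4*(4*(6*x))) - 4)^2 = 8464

Step 1. [((-4*(4*(6*x))) - 4)^2 = 8464] 8464 ≥ 0, LHS is (·)² — take ±√, so sqrt: (-4*(4*(6*x))) - 4 = 92 or -92.
Step 2. [(-4*(4*(6*x))) - 4 = 92 or -92] the outer -4 inverts by adding 4, so sub: -4*(4*(6*x)) = 96 or -88.
Step 3. [-4*(4*(6*x)) = 96 or -88] -4·(inner) — divide through by -4, so div: 4*(6*x) = -24 or 22.
Step 4. [4*(6*x) = -24 or 22] 4 out front; divide by 4, so div: 6*x = -6 or 11/2.
Step 5. [6*x = -6 or 11/2] 6 out front; divide by 6, so div: x = -1 or 11/12.

Answer: x ∈ {-1, 11/12}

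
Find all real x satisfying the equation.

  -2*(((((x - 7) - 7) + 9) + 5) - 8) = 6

Step 1. [-2*(((((x - 7) - 7) + 9) + 5) - 8) = 6] divide by the outer -2. So div: ((((x - 7) - 7) + 9) + 5) - 8 = -3.
Step 2. [((((x - 7) - 7) + 9) + 5) - 8 = -3] add 8: x sits inside (… - 8) ⇒ sub: (((x - 7) - 7) + 9) + 5 = 5.
Step 3. [(((x - 7) - 7) + 9) + 5 = 5] +5 is outermost — subtract 5 both sides. So sub: ((x - 7) - 7) + 9 = 0.
Step 4. [((x - 7) - 7) + 9 = 0] 9 comes off first (subtract 9) ⇒ sub: (x - 7) - 7 = -9.
Step 5. [(x - 7) - 7 = -9] peel the -7: add 7 from each side ⇒ sub: x - 7 = -2.
Step 6. [x - 7 = -2] peel the -7: add 7 from each side ⇒ sub: x = 5.

Answer: x ∈ {5}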